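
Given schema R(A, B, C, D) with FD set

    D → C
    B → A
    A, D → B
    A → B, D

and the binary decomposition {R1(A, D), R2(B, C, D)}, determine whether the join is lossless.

No

Common attributes: R1 ∩ R2 = {D}.
Closure of {D}: D → C applies, adding C. So (D)⁺ = {C, D}.
The closure contains neither all of R1 = {A, D} nor all of R2 = {B, C, D}, so the common attributes are not a superkey of either fragment. The join is lossy.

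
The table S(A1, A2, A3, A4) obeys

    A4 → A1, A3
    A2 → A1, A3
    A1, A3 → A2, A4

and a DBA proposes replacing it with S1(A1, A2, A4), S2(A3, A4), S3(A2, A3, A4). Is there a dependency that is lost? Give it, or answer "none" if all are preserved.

Check A1, A3 → A2, A4: no single fragment contains all of {A1, A2, A3, A4}, and the restricted closure of {A1, A3} across the fragments never reaches {A2, A4}.
A4 → A1, A3 is preserved.
A2 → A1, A3 is preserved.

A1, A3 → A2, A4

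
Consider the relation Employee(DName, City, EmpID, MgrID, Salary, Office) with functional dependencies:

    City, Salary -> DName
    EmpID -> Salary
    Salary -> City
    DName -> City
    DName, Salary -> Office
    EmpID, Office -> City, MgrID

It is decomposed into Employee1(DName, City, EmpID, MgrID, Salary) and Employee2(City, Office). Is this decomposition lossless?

No

Common attributes: Employee1 ∩ Employee2 = {City}.
No dependency enlarges {City}, so (City)⁺ = {City}.
The closure contains neither all of Employee1 = {DName, City, EmpID, MgrID, Salary} nor all of Employee2 = {City, Office}, so the common attributes are not a superkey of either fragment. The join is lossy.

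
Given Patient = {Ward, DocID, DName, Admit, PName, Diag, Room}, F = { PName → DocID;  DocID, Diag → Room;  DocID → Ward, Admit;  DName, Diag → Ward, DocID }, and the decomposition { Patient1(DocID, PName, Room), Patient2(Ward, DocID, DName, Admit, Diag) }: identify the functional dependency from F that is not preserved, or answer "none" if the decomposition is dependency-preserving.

Check DocID, Diag → Room: no single fragment contains all of {DocID, Diag, Room}, and the restricted closure of {DocID, Diag} across the fragments never reaches {Room}.
PName → DocID is preserved.
DocID → Ward, Admit is preserved.
DName, Diag → Ward, DocID is preserved.

DocID, Diag → Room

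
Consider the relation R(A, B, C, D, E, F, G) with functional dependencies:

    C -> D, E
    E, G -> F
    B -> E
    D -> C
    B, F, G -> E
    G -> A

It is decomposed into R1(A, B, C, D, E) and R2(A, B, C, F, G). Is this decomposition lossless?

Common attributes: R1 ∩ R2 = {A, B, C}.
Closure of {A, B, C}: C → D, E applies, adding D, E. So (A, B, C)⁺ = {A, B, C, D, E}.
This closure contains every attribute of R1, so R1 ∩ R2 → R1. The join is lossless.

Yes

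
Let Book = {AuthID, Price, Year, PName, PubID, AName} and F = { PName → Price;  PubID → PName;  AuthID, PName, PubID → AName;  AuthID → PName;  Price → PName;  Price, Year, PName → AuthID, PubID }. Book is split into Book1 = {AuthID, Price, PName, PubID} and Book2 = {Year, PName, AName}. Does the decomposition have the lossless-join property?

No

Common attributes: Book1 ∩ Book2 = {PName}.
Closure of {PName}: PName → Price applies, adding Price. So (PName)⁺ = {Price, PName}.
The closure contains neither all of Book1 = {AuthID, Price, PName, PubID} nor all of Book2 = {Year, PName, AName}, so the common attributes are not a superkey of either fragment. The join is lossy.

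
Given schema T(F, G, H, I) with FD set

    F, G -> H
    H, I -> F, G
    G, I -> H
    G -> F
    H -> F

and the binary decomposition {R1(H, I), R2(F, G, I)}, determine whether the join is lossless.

Common attributes: R1 ∩ R2 = {I}.
No dependency enlarges {I}, so (I)⁺ = {I}.
The closure contains neither all of R1 = {H, I} nor all of R2 = {F, G, I}, so the common attributes are not a superkey of either fragment. The join is lossy.

No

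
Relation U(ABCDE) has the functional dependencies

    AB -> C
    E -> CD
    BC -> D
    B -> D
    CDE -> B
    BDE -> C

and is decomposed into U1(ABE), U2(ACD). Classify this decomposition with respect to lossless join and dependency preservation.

Lossless test: (A)⁺ = {A}, which is a superkey of neither fragment — lossy.
Dependency preservation: the restricted closure of {AB} across the fragments never reaches {C}, so AB → C cannot be enforced without a join — not preserved.

lossy and not dependency-preserving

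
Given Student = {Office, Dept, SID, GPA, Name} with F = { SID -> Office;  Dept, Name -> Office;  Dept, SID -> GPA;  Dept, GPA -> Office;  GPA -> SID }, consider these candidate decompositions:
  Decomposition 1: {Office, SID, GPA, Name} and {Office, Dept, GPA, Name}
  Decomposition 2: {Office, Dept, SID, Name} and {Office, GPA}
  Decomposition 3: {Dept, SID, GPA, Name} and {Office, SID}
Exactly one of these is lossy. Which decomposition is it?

Decomposition 2

Decomposition 1: common = {Office, GPA, Name}, closure = {Office, SID, GPA, Name} → lossless.
Decomposition 2: common = {Office}, closure = {Office} → lossy.
Decomposition 3: common = {SID}, closure = {Office, SID} → lossless.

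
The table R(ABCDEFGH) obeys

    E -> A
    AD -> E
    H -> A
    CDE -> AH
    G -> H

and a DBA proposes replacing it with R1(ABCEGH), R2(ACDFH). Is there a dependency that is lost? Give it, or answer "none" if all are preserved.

Check AD → E: no single fragment contains all of {ADE}, and the restricted closure of {AD} across the fragments never reaches {E}.
E → A is preserved.
H → A is preserved.
CDE → AH is preserved.
G → H is preserved.

AD -> E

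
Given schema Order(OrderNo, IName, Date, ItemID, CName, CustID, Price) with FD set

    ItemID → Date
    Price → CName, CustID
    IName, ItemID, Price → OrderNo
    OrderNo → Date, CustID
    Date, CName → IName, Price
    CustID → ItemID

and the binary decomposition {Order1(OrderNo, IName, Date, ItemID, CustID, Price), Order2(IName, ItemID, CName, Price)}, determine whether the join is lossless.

Yes

Common attributes: Order1 ∩ Order2 = {IName, ItemID, Price}.
Closure of {IName, ItemID, Price}: ItemID → Date applies, adding Date; Price → CName, CustID applies, adding CName, CustID; IName, ItemID, Price → OrderNo applies, adding OrderNo. So (IName, ItemID, Price)⁺ = {OrderNo, IName, Date, ItemID, CName, CustID, Price}.
This closure contains every attribute of Order1, so Order1 ∩ Order2 → Order1. The join is lossless.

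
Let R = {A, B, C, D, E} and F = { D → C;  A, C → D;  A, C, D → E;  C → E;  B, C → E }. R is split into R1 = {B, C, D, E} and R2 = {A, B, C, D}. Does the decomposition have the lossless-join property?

Yes

Common attributes: R1 ∩ R2 = {B, C, D}.
Closure of {B, C, D}: C → E applies, adding E. So (B, C, D)⁺ = {B, C, D, E}.
This closure contains every attribute of R1, so R1 ∩ R2 → R1. The join is lossless.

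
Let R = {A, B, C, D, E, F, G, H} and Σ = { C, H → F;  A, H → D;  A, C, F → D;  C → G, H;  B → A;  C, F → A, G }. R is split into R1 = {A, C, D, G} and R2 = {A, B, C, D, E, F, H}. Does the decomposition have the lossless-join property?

Yes

Common attributes: R1 ∩ R2 = {A, C, D}.
Closure of {A, C, D}: C → G, H applies, adding G, H; C, H → F applies, adding F. So (A, C, D)⁺ = {A, C, D, F, G, H}.
This closure contains every attribute of R1, so R1 ∩ R2 → R1. The join is lossless.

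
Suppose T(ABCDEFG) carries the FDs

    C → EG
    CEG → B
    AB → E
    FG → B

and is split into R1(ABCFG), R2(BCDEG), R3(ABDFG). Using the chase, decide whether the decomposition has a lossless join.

Chase test. Columns are ABCDEFG; row i has aⱼ where attribute j ∈ Ri, else bᵢⱼ.
Initial tableau (one row per fragment):
  row 1: a1 a2 a3 b14 b15 a6 a7
  row 2: b21 a2 a3 a4 a5 b26 a7
  row 3: a1 a2 b33 a4 b35 a6 a7
Rows 1 and 2 agree on C; apply C→EG and equate their EG entries.
Rows 1 and 3 agree on AB; apply AB→E and equate their E entries.
No row becomes fully distinguished — the join is lossy.

No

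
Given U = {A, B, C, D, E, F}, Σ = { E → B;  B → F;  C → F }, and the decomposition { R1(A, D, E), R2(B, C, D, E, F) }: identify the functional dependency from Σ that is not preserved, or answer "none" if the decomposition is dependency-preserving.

none

E → B lies within R2.
B → F lies within R2.
C → F lies within R2.
Every dependency is enforceable on the fragments, so the decomposition is dependency-preserving.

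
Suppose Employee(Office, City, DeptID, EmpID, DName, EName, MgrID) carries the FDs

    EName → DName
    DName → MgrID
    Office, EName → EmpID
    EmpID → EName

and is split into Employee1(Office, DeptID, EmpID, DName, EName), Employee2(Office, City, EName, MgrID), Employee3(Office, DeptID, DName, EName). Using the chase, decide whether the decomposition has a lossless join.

No

Chase test. Columns are Office, City, DeptID, EmpID, DName, EName, MgrID; row i has aⱼ where attribute j ∈ Employeei, else bᵢⱼ.
Initial tableau (one row per fragment):
  row 1: a1 b12 a3 a4 a5 a6 b17
  row 2: a1 a2 b23 b24 b25 a6 a7
  row 3: a1 b32 a3 b34 a5 a6 b37
Rows 1 and 2 agree on EName; apply EName→DName and equate their DName entries.
Rows 1 and 2 agree on DName; apply DName→MgrID and equate their MgrID entries.
Rows 1 and 3 agree on DName; apply DName→MgrID and equate their MgrID entries.
Rows 1 and 2 agree on Office, EName; apply Office, EName→EmpID and equate their EmpID entries.
Rows 1 and 3 agree on Office, EName; apply Office, EName→EmpID and equate their EmpID entries.
No row becomes fully distinguished — the join is lossy.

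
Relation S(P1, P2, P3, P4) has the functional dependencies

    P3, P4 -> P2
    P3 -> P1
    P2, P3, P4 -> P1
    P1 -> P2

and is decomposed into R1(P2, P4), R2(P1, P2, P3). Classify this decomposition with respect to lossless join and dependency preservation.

lossy but dependency-preserving

Lossless test: (P2)⁺ = {P2}, which is a superkey of neither fragment — lossy.
Dependency preservation: P3, P4 → P2; P2, P3, P4 → P1 are not contained in any single fragment, but the restricted closure of each left-hand side across the fragments still reaches the right-hand side; the remaining FDs each lie inside some fragment. All dependencies are preserved.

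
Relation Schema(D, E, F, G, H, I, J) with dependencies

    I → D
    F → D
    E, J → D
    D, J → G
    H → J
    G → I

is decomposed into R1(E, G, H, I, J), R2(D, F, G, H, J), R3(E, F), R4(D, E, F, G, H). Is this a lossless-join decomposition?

Yes

Chase test. Columns are D, E, F, G, H, I, J; row i has aⱼ where attribute j ∈ Ri, else bᵢⱼ.
Initial tableau (one row per fragment):
  row 1: b11 a2 b13 a4 a5 a6 a7
  row 2: a1 b22 a3 a4 a5 b26 a7
  row 3: b31 a2 a3 b34 b35 b36 b37
  row 4: a1 a2 a3 a4 a5 b46 b47
Rows 2 and 3 agree on F; apply F→D and equate their D entries.
Rows 1 and 4 agree on H; apply H→J and equate their J entries.
Rows 1 and 2 agree on G; apply G→I and equate their I entries.
Rows 1 and 4 agree on G; apply G→I and equate their I entries.
Rows 1 and 2 agree on I; apply I→D and equate their D entries.
Row 4 is now all distinguished symbols — the join is lossless.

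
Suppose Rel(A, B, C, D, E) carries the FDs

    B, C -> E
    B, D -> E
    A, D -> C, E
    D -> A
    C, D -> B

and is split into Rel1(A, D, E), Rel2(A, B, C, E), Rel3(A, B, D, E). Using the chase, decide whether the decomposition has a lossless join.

Chase test. Columns are A, B, C, D, E; row i has aⱼ where attribute j ∈ Reli, else bᵢⱼ.
Initial tableau (one row per fragment):
  row 1: a1 b12 b13 a4 a5
  row 2: a1 a2 a3 b24 a5
  row 3: a1 a2 b33 a4 a5
Rows 1 and 3 agree on A, D; apply A, D→C, E and equate their C, E entries.
Rows 1 and 3 agree on C, D; apply C, D→B and equate their B entries.
No row becomes fully distinguished — the join is lossy.

No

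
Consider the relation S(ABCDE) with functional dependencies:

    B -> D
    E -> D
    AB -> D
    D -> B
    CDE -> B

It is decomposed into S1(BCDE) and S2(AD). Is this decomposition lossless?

Common attributes: S1 ∩ S2 = {D}.
Closure of {D}: D → B applies, adding B. So (D)⁺ = {BD}.
The closure contains neither all of S1 = {BCDE} nor all of S2 = {AD}, so the common attributes are not a superkey of either fragment. The join is lossy.

No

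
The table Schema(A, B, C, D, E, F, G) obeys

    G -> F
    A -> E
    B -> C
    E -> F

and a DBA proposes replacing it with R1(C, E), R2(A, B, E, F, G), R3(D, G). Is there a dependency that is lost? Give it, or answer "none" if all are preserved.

B -> C

Check B → C: no single fragment contains all of {B, C}, and the restricted closure of {B} across the fragments never reaches {C}.
G → F is preserved.
A → E is preserved.
E → F is preserved.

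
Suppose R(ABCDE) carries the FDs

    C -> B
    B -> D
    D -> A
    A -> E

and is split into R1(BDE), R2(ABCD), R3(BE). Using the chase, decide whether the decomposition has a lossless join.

Chase test. Columns are ABCDE; row i has aⱼ where attribute j ∈ Ri, else bᵢⱼ.
Initial tableau (one row per fragment):
  row 1: b11 a2 b13 a4 a5
  row 2: a1 a2 a3 a4 b25
  row 3: b31 a2 b33 b34 a5
Rows 1 and 3 agree on B; apply B→D and equate their D entries.
Rows 1 and 2 agree on D; apply D→A and equate their A entries.
Rows 1 and 3 agree on D; apply D→A and equate their A entries.
Rows 1 and 2 agree on A; apply A→E and equate their E entries.
Row 2 is now all distinguished symbols — the join is lossless.

Yes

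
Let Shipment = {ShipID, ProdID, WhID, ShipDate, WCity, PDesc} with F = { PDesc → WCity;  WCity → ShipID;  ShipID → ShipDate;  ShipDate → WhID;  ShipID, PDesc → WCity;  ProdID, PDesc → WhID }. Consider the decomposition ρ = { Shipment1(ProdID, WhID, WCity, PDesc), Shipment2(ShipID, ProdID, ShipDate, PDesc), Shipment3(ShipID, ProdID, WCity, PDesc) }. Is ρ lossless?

Chase test. Columns are ShipID, ProdID, WhID, ShipDate, WCity, PDesc; row i has aⱼ where attribute j ∈ Shipmenti, else bᵢⱼ.
Initial tableau (one row per fragment):
  row 1: b11 a2 a3 b14 a5 a6
  row 2: a1 a2 b23 a4 b25 a6
  row 3: a1 a2 b33 b34 a5 a6
Rows 1 and 2 agree on PDesc; apply PDesc→WCity and equate their WCity entries.
Rows 1 and 2 agree on WCity; apply WCity→ShipID and equate their ShipID entries.
Rows 1 and 2 agree on ShipID; apply ShipID→ShipDate and equate their ShipDate entries.
Rows 1 and 3 agree on ShipID; apply ShipID→ShipDate and equate their ShipDate entries.
Rows 1 and 2 agree on ShipDate; apply ShipDate→WhID and equate their WhID entries.
Rows 1 and 3 agree on ShipDate; apply ShipDate→WhID and equate their WhID entries.
Row 1 is now all distinguished symbols — the join is lossless.

Yes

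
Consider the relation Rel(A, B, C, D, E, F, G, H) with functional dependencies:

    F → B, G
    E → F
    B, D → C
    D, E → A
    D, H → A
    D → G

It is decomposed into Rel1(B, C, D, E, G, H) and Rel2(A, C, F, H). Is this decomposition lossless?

Common attributes: Rel1 ∩ Rel2 = {C, H}.
No dependency enlarges {C, H}, so (C, H)⁺ = {C, H}.
The closure contains neither all of Rel1 = {B, C, D, E, G, H} nor all of Rel2 = {A, C, F, H}, so the common attributes are not a superkey of either fragment. The join is lossy.

No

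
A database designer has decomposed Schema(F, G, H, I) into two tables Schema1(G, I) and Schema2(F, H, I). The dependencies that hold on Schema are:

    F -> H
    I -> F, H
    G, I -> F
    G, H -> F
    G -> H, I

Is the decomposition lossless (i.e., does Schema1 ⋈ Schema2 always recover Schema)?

Yes

Common attributes: Schema1 ∩ Schema2 = {I}.
Closure of {I}: I → F, H applies, adding F, H. So (I)⁺ = {F, H, I}.
This closure contains every attribute of Schema2, so Schema1 ∩ Schema2 → Schema2. The join is lossless.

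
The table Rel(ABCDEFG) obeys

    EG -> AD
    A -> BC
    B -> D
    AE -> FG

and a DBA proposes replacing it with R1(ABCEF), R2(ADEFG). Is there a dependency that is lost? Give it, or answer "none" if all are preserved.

Check B → D: no single fragment contains all of {BD}, and the restricted closure of {B} across the fragments never reaches {D}.
EG → AD is preserved.
A → BC is preserved.
AE → FG is preserved.

B -> D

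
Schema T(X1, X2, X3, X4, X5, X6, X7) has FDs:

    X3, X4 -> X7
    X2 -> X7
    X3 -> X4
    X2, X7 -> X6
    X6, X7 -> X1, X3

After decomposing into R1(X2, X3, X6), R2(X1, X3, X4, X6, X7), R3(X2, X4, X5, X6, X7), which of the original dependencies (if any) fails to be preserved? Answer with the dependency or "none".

none

X3, X4 → X7 lies within R2.
X2 → X7 lies within R3.
X3 → X4 lies within R2.
X2, X7 → X6 lies within R3.
X6, X7 → X1, X3 lies within R2.
Every dependency is enforceable on the fragments, so the decomposition is dependency-preserving.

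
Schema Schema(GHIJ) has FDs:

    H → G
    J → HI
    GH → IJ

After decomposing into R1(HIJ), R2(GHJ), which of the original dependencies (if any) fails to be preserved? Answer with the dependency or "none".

H → G lies within R2.
J → HI lies within R1.
GH → IJ: restricted closure across fragments reaches IJ.
Every dependency is enforceable on the fragments, so the decomposition is dependency-preserving.

none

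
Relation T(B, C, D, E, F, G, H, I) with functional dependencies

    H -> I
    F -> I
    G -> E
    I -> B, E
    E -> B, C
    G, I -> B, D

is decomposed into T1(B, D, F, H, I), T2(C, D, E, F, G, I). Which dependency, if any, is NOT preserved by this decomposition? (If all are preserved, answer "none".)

E -> B, C

Check E → B, C: no single fragment contains all of {B, C, E}, and the restricted closure of {E} across the fragments never reaches {B, C}.
H → I is preserved.
F → I is preserved.
G → E is preserved.
I → B, E is preserved.
G, I → B, D is preserved.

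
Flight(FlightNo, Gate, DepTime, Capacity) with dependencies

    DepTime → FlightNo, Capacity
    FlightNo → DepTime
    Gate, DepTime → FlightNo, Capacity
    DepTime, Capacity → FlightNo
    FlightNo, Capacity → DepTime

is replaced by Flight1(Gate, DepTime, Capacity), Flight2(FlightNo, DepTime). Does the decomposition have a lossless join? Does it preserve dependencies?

Lossless test: (DepTime)⁺ = {FlightNo, DepTime, Capacity}, which contains all of one fragment — lossless.
Dependency preservation: DepTime → FlightNo, Capacity; Gate, DepTime → FlightNo, Capacity; DepTime, Capacity → FlightNo; FlightNo, Capacity → DepTime are not contained in any single fragment, but the restricted closure of each left-hand side across the fragments still reaches the right-hand side; the remaining FDs each lie inside some fragment. All dependencies are preserved.

lossless and dependency-preserving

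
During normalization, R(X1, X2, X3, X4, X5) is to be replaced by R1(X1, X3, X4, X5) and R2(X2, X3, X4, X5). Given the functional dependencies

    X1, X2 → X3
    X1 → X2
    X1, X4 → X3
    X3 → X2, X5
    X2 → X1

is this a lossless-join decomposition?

Yes

Common attributes: R1 ∩ R2 = {X3, X4, X5}.
Closure of {X3, X4, X5}: X3 → X2, X5 applies, adding X2; X2 → X1 applies, adding X1. So (X3, X4, X5)⁺ = {X1, X2, X3, X4, X5}.
This closure contains every attribute of R1, so R1 ∩ R2 → R1. The join is lossless.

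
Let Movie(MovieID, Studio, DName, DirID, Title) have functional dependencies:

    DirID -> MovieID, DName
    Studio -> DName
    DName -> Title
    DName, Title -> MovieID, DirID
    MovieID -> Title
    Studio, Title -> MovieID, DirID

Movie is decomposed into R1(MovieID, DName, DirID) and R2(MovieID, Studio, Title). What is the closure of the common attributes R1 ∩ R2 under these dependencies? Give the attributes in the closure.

MovieID, Title

R1 ∩ R2 = {MovieID}.
MovieID → Title applies, adding Title
Closure: {MovieID, Title}.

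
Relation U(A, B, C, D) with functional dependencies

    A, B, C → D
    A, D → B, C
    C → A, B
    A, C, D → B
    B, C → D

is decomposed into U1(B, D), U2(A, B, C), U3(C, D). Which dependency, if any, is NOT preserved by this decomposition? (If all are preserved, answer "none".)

Check A, D → B, C: no single fragment contains all of {A, B, C, D}, and the restricted closure of {A, D} across the fragments never reaches {B, C}.
A, B, C → D is preserved.
C → A, B is preserved.
A, C, D → B is preserved.
B, C → D is preserved.

A, D → B, C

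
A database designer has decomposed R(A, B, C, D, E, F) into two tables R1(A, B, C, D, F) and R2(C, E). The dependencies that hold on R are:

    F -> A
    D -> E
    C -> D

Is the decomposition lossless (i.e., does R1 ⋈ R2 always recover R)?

Common attributes: R1 ∩ R2 = {C}.
Closure of {C}: C → D applies, adding D; D → E applies, adding E. So (C)⁺ = {C, D, E}.
This closure contains every attribute of R2, so R1 ∩ R2 → R2. The join is lossless.

Yes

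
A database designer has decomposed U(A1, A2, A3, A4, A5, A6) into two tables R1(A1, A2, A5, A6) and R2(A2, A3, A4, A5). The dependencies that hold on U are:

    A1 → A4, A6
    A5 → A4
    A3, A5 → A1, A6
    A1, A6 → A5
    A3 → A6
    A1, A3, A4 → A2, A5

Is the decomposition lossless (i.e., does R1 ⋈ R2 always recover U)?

Common attributes: R1 ∩ R2 = {A2, A5}.
Closure of {A2, A5}: A5 → A4 applies, adding A4. So (A2, A5)⁺ = {A2, A4, A5}.
The closure contains neither all of R1 = {A1, A2, A5, A6} nor all of R2 = {A2, A3, A4, A5}, so the common attributes are not a superkey of either fragment. The join is lossy.

No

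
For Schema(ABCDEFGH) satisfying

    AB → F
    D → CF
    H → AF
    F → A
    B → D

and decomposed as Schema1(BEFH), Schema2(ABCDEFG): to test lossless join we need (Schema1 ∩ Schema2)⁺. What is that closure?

ABCDEF

Schema1 ∩ Schema2 = {BEF}.
F → A applies, adding A
B → D applies, adding D
D → CF applies, adding C
Closure: {ABCDEF}.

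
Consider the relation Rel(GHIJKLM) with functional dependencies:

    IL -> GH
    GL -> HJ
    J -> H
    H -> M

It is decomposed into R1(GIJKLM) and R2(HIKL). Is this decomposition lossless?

Common attributes: R1 ∩ R2 = {IKL}.
Closure of {IKL}: IL → GH applies, adding GH; GL → HJ applies, adding J; H → M applies, adding M. So (IKL)⁺ = {GHIJKLM}.
This closure contains every attribute of R1, so R1 ∩ R2 → R1. The join is lossless.

Yes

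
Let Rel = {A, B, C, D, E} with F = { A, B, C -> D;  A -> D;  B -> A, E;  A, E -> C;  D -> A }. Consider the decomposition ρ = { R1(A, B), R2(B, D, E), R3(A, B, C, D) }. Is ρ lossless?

Chase test. Columns are A, B, C, D, E; row i has aⱼ where attribute j ∈ Ri, else bᵢⱼ.
Initial tableau (one row per fragment):
  row 1: a1 a2 b13 b14 b15
  row 2: b21 a2 b23 a4 a5
  row 3: a1 a2 a3 a4 b35
Rows 1 and 3 agree on A; apply A→D and equate their D entries.
Rows 1 and 2 agree on B; apply B→A, E and equate their A, E entries.
Rows 1 and 3 agree on B; apply B→A, E and equate their A, E entries.
Rows 1 and 2 agree on A, E; apply A, E→C and equate their C entries.
Rows 1 and 3 agree on A, E; apply A, E→C and equate their C entries.
Row 1 is now all distinguished symbols — the join is lossless.

Yes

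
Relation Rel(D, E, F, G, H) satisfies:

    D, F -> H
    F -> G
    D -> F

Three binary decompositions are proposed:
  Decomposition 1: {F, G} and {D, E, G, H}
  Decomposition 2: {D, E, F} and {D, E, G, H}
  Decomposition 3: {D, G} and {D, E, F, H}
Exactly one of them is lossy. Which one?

Decomposition 1

Decomposition 1: common = {G}, closure = {G} → lossy.
Decomposition 2: common = {D, E}, closure = {D, E, F, G, H} → lossless.
Decomposition 3: common = {D}, closure = {D, F, G, H} → lossless.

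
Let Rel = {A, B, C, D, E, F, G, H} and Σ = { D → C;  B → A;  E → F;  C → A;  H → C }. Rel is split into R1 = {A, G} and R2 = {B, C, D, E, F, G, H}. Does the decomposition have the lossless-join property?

Common attributes: R1 ∩ R2 = {G}.
No dependency enlarges {G}, so (G)⁺ = {G}.
The closure contains neither all of R1 = {A, G} nor all of R2 = {B, C, D, E, F, G, H}, so the common attributes are not a superkey of either fragment. The join is lossy.

No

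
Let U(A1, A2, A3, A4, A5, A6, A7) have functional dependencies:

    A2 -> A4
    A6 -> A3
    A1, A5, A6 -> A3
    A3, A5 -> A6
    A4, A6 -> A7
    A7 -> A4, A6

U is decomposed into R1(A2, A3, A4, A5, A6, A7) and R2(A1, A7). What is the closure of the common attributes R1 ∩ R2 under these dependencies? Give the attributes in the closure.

R1 ∩ R2 = {A7}.
A7 → A4, A6 applies, adding A4, A6
A6 → A3 applies, adding A3
Closure: {A3, A4, A6, A7}.

A3, A4, A6, A7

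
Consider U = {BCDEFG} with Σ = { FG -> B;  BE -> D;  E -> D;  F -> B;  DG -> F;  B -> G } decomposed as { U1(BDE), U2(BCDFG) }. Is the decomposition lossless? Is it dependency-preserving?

Lossless test: (BD)⁺ = {BDFG}, which is a superkey of neither fragment — lossy.
Dependency preservation: every FD's attributes lie within a single fragment, so each can be enforced locally — preserved.

lossy but dependency-preserving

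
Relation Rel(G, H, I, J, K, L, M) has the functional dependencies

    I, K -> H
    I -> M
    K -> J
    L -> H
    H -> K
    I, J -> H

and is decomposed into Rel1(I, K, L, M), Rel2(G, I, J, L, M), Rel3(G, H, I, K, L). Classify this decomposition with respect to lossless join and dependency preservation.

lossless but not dependency-preserving

Lossless test (chase): Rows 1 and 3 agree on I, K; apply I, K→H and equate their H entries. Rows 1 and 3 agree on I; apply I→M and equate their M entries. Rows 1 and 3 agree on K; apply K→J and equate their J entries. Rows 1 and 2 agree on L; apply L→H and equate their H entries. Rows 1 and 2 agree on H; apply H→K and equate their K entries. Rows 1 and 2 agree on K; apply K→J and equate their J entries. Row 2 is now all distinguished symbols — the join is lossless.
Dependency preservation: the restricted closure of {K} across the fragments never reaches {J}, so K → J cannot be enforced without a join — not preserved.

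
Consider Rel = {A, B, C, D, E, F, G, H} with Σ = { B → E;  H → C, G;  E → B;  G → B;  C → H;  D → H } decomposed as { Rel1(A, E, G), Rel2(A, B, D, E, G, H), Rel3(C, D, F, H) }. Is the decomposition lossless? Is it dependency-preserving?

Lossless test (chase): Rows 2 and 3 agree on H; apply H→C, G and equate their C, G entries. Rows 1 and 2 agree on E; apply E→B and equate their B entries. Rows 1 and 3 agree on G; apply G→B and equate their B entries. Rows 1 and 3 agree on B; apply B→E and equate their E entries. No row becomes fully distinguished — the join is lossy.
Dependency preservation: H → C, G is not contained in any single fragment, but the restricted closure of its left-hand side across the fragments still reaches the right-hand side; the remaining FDs each lie inside some fragment. All dependencies are preserved.

lossy but dependency-preserving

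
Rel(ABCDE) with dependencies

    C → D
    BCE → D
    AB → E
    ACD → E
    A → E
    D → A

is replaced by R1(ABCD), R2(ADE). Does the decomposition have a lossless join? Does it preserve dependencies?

lossless and dependency-preserving

Lossless test: (AD)⁺ = {ADE}, which contains all of one fragment — lossless.
Dependency preservation: BCE → D; AB → E; ACD → E are not contained in any single fragment, but the restricted closure of each left-hand side across the fragments still reaches the right-hand side; the remaining FDs each lie inside some fragment. All dependencies are preserved.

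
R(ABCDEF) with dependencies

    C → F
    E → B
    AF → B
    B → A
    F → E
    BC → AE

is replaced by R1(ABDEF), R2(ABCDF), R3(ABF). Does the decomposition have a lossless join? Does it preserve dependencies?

Lossless test (chase): Rows 1 and 2 agree on F; apply F→E and equate their E entries. Rows 1 and 3 agree on F; apply F→E and equate their E entries. Row 2 is now all distinguished symbols — the join is lossless.
Dependency preservation: BC → AE is not contained in any single fragment, but the restricted closure of its left-hand side across the fragments still reaches the right-hand side; the remaining FDs each lie inside some fragment. All dependencies are preserved.

lossless and dependency-preserving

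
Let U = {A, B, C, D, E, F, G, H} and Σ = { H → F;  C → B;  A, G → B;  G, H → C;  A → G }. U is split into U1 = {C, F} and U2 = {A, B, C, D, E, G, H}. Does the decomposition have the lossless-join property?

Common attributes: U1 ∩ U2 = {C}.
Closure of {C}: C → B applies, adding B. So (C)⁺ = {B, C}.
The closure contains neither all of U1 = {C, F} nor all of U2 = {A, B, C, D, E, G, H}, so the common attributes are not a superkey of either fragment. The join is lossy.

No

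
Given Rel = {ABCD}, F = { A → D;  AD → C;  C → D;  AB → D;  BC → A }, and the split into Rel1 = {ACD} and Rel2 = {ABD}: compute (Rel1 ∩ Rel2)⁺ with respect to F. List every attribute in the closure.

ACD

Rel1 ∩ Rel2 = {AD}.
AD → C applies, adding C
Closure: {ACD}.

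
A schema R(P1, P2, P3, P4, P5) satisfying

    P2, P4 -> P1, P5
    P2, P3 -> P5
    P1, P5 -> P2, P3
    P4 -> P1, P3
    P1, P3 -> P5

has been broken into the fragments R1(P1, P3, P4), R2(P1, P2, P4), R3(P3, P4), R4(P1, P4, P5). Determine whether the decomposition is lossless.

Chase test. Columns are P1, P2, P3, P4, P5; row i has aⱼ where attribute j ∈ Ri, else bᵢⱼ.
Initial tableau (one row per fragment):
  row 1: a1 b12 a3 a4 b15
  row 2: a1 a2 b23 a4 b25
  row 3: b31 b32 a3 a4 b35
  row 4: a1 b42 b43 a4 a5
Rows 1 and 2 agree on P4; apply P4→P1, P3 and equate their P1, P3 entries.
Rows 1 and 3 agree on P4; apply P4→P1, P3 and equate their P1, P3 entries.
Rows 1 and 4 agree on P4; apply P4→P1, P3 and equate their P1, P3 entries.
Rows 1 and 2 agree on P1, P3; apply P1, P3→P5 and equate their P5 entries.
Rows 1 and 3 agree on P1, P3; apply P1, P3→P5 and equate their P5 entries.
Rows 1 and 4 agree on P1, P3; apply P1, P3→P5 and equate their P5 entries.
Rows 1 and 2 agree on P1, P5; apply P1, P5→P2, P3 and equate their P2, P3 entries.
Rows 1 and 3 agree on P1, P5; apply P1, P5→P2, P3 and equate their P2, P3 entries.
Rows 1 and 4 agree on P1, P5; apply P1, P5→P2, P3 and equate their P2, P3 entries.
Row 1 is now all distinguished symbols — the join is lossless.

Yes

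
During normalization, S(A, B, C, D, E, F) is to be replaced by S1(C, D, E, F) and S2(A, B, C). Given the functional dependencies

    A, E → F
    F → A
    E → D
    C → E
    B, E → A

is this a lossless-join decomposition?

No

Common attributes: S1 ∩ S2 = {C}.
Closure of {C}: C → E applies, adding E; E → D applies, adding D. So (C)⁺ = {C, D, E}.
The closure contains neither all of S1 = {C, D, E, F} nor all of S2 = {A, B, C}, so the common attributes are not a superkey of either fragment. The join is lossy.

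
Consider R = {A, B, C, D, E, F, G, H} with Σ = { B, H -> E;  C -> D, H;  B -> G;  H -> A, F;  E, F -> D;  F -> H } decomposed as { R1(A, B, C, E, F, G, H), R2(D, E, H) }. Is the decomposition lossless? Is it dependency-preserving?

lossless but not dependency-preserving

Lossless test: (E, H)⁺ = {A, D, E, F, H}, which contains all of one fragment — lossless.
Dependency preservation: the restricted closure of {C} across the fragments never reaches {D, H}, so C → D, H cannot be enforced without a join — not preserved.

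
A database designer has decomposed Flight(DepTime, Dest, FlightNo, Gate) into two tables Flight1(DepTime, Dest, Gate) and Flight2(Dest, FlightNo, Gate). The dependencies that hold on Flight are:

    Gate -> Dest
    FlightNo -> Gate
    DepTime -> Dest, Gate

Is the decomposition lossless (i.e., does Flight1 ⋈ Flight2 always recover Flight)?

Common attributes: Flight1 ∩ Flight2 = {Dest, Gate}.
No dependency enlarges {Dest, Gate}, so (Dest, Gate)⁺ = {Dest, Gate}.
The closure contains neither all of Flight1 = {DepTime, Dest, Gate} nor all of Flight2 = {Dest, FlightNo, Gate}, so the common attributes are not a superkey of either fragment. The join is lossy.

No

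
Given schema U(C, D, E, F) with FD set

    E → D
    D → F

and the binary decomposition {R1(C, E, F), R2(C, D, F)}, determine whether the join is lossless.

Common attributes: R1 ∩ R2 = {C, F}.
No dependency enlarges {C, F}, so (C, F)⁺ = {C, F}.
The closure contains neither all of R1 = {C, E, F} nor all of R2 = {C, D, F}, so the common attributes are not a superkey of either fragment. The join is lossy.

No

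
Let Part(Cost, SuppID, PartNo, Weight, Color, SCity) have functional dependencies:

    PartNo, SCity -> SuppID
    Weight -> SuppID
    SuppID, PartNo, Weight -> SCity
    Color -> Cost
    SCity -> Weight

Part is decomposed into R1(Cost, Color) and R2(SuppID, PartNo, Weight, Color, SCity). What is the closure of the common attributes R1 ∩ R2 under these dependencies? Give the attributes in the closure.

R1 ∩ R2 = {Color}.
Color → Cost applies, adding Cost
Closure: {Cost, Color}.

Cost, Color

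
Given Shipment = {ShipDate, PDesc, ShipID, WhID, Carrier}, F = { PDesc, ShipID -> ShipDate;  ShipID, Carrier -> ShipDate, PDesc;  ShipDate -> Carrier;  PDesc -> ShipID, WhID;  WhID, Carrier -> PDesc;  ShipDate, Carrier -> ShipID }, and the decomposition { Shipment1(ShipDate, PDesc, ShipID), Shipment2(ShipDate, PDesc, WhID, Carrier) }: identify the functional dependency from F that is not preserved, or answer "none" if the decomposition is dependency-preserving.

Check ShipID, Carrier → ShipDate, PDesc: no single fragment contains all of {ShipDate, PDesc, ShipID, Carrier}, and the restricted closure of {ShipID, Carrier} across the fragments never reaches {ShipDate, PDesc}.
PDesc, ShipID → ShipDate is preserved.
ShipDate → Carrier is preserved.
PDesc → ShipID, WhID is preserved.
WhID, Carrier → PDesc is preserved.
ShipDate, Carrier → ShipID is preserved.

ShipID, Carrier -> ShipDate, PDesc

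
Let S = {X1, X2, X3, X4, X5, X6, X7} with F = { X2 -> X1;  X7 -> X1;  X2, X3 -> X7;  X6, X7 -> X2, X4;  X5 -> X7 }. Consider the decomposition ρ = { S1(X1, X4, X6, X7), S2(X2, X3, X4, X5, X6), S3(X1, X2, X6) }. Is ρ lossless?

No

Chase test. Columns are X1, X2, X3, X4, X5, X6, X7; row i has aⱼ where attribute j ∈ Si, else bᵢⱼ.
Initial tableau (one row per fragment):
  row 1: a1 b12 b13 a4 b15 a6 a7
  row 2: b21 a2 a3 a4 a5 a6 b27
  row 3: a1 a2 b33 b34 b35 a6 b37
Rows 2 and 3 agree on X2; apply X2→X1 and equate their X1 entries.
No row becomes fully distinguished — the join is lossy.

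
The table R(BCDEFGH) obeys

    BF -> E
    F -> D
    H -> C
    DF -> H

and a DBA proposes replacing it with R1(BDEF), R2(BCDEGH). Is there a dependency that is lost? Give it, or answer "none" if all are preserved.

DF -> H

Check DF → H: no single fragment contains all of {DFH}, and the restricted closure of {DF} across the fragments never reaches {H}.
BF → E is preserved.
F → D is preserved.
H → C is preserved.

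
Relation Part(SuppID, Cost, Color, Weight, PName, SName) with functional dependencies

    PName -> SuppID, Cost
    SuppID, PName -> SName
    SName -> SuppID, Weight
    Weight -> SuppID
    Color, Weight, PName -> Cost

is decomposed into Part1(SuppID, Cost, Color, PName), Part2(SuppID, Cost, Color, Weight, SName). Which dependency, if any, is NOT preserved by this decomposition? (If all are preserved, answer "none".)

SuppID, PName -> SName

Check SuppID, PName → SName: no single fragment contains all of {SuppID, PName, SName}, and the restricted closure of {SuppID, PName} across the fragments never reaches {SName}.
PName → SuppID, Cost is preserved.
SName → SuppID, Weight is preserved.
Weight → SuppID is preserved.
Color, Weight, PName → Cost is preserved.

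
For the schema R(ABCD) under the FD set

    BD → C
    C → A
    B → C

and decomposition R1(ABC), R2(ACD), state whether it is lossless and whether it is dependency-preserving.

lossy but dependency-preserving

Lossless test: (AC)⁺ = {AC}, which is a superkey of neither fragment — lossy.
Dependency preservation: BD → C is not contained in any single fragment, but the restricted closure of its left-hand side across the fragments still reaches the right-hand side; the remaining FDs each lie inside some fragment. All dependencies are preserved.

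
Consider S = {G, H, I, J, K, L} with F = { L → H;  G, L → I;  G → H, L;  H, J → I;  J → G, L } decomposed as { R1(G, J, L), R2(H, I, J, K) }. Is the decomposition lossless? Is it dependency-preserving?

lossless but not dependency-preserving

Lossless test: (J)⁺ = {G, H, I, J, L}, which contains all of one fragment — lossless.
Dependency preservation: the restricted closure of {L} across the fragments never reaches {H}, so L → H cannot be enforced without a join — not preserved.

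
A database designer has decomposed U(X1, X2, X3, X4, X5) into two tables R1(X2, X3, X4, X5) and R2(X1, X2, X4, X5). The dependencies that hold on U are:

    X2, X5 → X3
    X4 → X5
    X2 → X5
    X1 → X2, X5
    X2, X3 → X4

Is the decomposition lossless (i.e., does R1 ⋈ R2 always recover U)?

Yes

Common attributes: R1 ∩ R2 = {X2, X4, X5}.
Closure of {X2, X4, X5}: X2, X5 → X3 applies, adding X3. So (X2, X4, X5)⁺ = {X2, X3, X4, X5}.
This closure contains every attribute of R1, so R1 ∩ R2 → R1. The join is lossless.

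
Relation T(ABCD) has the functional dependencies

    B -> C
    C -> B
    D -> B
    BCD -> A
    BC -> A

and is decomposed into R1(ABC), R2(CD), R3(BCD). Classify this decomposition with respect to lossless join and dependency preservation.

lossless and dependency-preserving

Lossless test (chase): Rows 1 and 2 agree on C; apply C→B and equate their B entries. Rows 2 and 3 agree on BCD; apply BCD→A and equate their A entries. Rows 1 and 2 agree on BC; apply BC→A and equate their A entries. Row 2 is now all distinguished symbols — the join is lossless.
Dependency preservation: BCD → A is not contained in any single fragment, but the restricted closure of its left-hand side across the fragments still reaches the right-hand side; the remaining FDs each lie inside some fragment. All dependencies are preserved.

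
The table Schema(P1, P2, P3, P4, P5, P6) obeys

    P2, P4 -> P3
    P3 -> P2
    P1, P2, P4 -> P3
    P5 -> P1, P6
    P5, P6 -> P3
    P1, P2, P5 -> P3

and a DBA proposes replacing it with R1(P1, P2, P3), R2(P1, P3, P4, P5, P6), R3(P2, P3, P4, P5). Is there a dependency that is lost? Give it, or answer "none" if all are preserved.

none

P2, P4 → P3 lies within R3.
P3 → P2 lies within R1.
P1, P2, P4 → P3: restricted closure across fragments reaches P3.
P5 → P1, P6 lies within R2.
P5, P6 → P3 lies within R2.
P1, P2, P5 → P3: restricted closure across fragments reaches P3.
Every dependency is enforceable on the fragments, so the decomposition is dependency-preserving.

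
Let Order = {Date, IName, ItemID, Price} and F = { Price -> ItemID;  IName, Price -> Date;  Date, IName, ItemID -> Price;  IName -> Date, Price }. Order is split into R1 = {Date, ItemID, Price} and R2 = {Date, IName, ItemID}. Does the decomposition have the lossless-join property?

No

Common attributes: R1 ∩ R2 = {Date, ItemID}.
No dependency enlarges {Date, ItemID}, so (Date, ItemID)⁺ = {Date, ItemID}.
The closure contains neither all of R1 = {Date, ItemID, Price} nor all of R2 = {Date, IName, ItemID}, so the common attributes are not a superkey of either fragment. The join is lossy.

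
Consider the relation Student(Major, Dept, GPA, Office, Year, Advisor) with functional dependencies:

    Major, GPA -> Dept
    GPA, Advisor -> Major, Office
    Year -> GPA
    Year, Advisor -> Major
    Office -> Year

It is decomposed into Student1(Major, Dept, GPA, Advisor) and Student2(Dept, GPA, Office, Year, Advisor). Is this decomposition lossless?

Yes

Common attributes: Student1 ∩ Student2 = {Dept, GPA, Advisor}.
Closure of {Dept, GPA, Advisor}: GPA, Advisor → Major, Office applies, adding Major, Office; Office → Year applies, adding Year. So (Dept, GPA, Advisor)⁺ = {Major, Dept, GPA, Office, Year, Advisor}.
This closure contains every attribute of Student1, so Student1 ∩ Student2 → Student1. The join is lossless.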